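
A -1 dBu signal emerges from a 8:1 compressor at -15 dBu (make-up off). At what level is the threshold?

Input is 16 dB above T (since output overshoot × R = input overshoot: (-15 − T)·8 = -1 − T gives T = -17 dBu).
Check: -17 + (-1 − (-17))/8 = -17 + 2 = -15 dBu. ✓

-17 dBu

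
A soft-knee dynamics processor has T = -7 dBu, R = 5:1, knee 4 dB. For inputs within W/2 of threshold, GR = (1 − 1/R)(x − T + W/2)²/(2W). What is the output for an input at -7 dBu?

-7.4 dBu

x − T + W/2 = -7 − (-7) + 2 = 2.
GR = (1 − 1/5) × 2² / 8 = 0.8 × 4 / 8 = 0.4 dB.
Output = -7 − 0.4 = -7.4 dBu.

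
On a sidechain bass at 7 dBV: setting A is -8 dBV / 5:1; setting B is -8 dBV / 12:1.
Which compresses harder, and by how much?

B, by 1.75 dB

A: GR = 15 − 15/5 = 12 dB.
B: GR = 15 − 15/12 = 13.75 dB.
B reduces 1.75 dB more.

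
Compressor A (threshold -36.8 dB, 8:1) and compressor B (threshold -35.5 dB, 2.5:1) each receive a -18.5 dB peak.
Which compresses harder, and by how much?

A, by 5.8125 dB

A: 18.3 dB over, compressed to 2.2875 dB over, so 16.0125 dB of GR.
B: 17 dB over, compressed to 6.8 dB over, so 10.2 dB of GR.
A reduces 5.8125 dB more.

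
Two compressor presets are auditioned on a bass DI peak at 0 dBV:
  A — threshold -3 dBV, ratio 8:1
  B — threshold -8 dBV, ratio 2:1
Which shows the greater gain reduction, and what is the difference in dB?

B, by 1.375 dB

A: GR = 3 − 3/8 = 2.625 dB.
B: GR = 8 − 8/2 = 4 dB.
Difference: 1.375 dB in favour of B.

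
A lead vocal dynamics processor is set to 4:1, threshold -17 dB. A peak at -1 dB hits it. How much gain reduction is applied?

Overshoot = -1 − (-17) = 16 dB.
A 4:1 ratio leaves 4 dB of that excess.
GR = overshoot in − overshoot out = 16 − 4 = 12 dB.

12 dB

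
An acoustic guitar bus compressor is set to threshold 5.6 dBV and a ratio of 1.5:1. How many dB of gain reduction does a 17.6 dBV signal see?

17.6 dBV exceeds the threshold by 12 dB.
A 1.5:1 ratio leaves 8 dB of that excess.
GR = overshoot in − overshoot out = 12 − 8 = 4 dB.

4 dB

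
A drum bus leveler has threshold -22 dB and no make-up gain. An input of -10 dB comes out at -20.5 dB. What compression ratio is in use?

8:1

Input overshoot = -10 − (-22) = 12 dB; output overshoot = -20.5 − (-22) = 1.5 dB.
Ratio = 12 / 1.5 = 8.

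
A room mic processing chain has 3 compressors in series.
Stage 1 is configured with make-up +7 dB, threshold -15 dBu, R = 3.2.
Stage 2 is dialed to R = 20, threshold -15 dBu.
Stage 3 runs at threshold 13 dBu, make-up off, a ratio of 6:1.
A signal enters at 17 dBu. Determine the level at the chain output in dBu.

-14.15 dBu

Stage 1: overshoot 32 dB → 32/3.2 = 10 dB → -5 dBu; +7 dB make-up → 2 dBu.
Stage 2: 17 dB above -15 dBu, reduced 20:1 to 0.85 dB above → -14.15 dBu.
Stage 3: below threshold (-14.15 ≤ 13); passes unchanged; output -14.15 dBu.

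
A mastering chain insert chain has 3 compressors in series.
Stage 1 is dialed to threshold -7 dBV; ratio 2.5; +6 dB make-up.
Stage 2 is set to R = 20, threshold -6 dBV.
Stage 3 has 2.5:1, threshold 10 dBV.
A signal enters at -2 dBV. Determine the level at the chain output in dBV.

Stage 1: 5 dB above -7 dBV, reduced 2.5:1 to 2 dB above → -5 dBV; +6 dB make-up → 1 dBV.
Stage 2: 1 dBV is 7 dB over -6 dBV; at 20:1 that becomes 0.35 dB over, giving -5.65 dBV.
Stage 3: below threshold (-5.65 ≤ 10); passes unchanged; output -5.65 dBV.

-5.65 dBV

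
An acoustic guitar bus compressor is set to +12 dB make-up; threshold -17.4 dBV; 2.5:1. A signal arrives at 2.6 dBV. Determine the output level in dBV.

2.6 dBV

The input is 20 dB above the -17.4 dBV threshold.
2.5:1 compression reduces that to 20/2.5 = 8 dB over.
That puts the output at -9.4 dBV; make-up adds 12 dB, giving 2.6 dBV.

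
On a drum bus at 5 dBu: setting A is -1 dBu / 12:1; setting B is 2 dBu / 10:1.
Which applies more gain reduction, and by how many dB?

A: overshoot 6 dB → output overshoot 0.5 dB → GR 5.5 dB.
B: overshoot 3 dB → output overshoot 0.3 dB → GR 2.7 dB.
A reduces 2.8 dB more.

A, by 2.8 dB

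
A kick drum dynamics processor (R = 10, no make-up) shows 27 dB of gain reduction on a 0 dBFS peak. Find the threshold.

Input is 30 dB above T (since output overshoot × R = input overshoot: (-27 − T)·10 = 0 − T gives T = -30 dBFS).
Check: -30 + (0 − (-30))/10 = -30 + 3 = -27 dBFS. ✓

-30 dBFS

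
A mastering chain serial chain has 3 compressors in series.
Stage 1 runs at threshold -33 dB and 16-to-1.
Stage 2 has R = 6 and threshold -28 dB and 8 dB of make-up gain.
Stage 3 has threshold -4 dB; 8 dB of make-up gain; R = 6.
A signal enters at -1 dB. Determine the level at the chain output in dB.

Stage 1: overshoot 32 dB → 32/16 = 2 dB → -31 dB.
Stage 2: below threshold (-31 ≤ -28); passes unchanged; make-up brings it to -23 dB.
Stage 3: below threshold (-23 ≤ -4); passes unchanged; make-up brings it to -15 dB.

-15 dB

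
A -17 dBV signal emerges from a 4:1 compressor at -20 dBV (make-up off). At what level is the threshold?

-21 dBV

Let T be the threshold. Output overshoot = (input overshoot)/R, so -20 − T = (-17 − T)/4.
4·(-20 − T) = -17 − T → 3·T = -80 − (-17) = -63.
T = -63/3 = -21 dBV.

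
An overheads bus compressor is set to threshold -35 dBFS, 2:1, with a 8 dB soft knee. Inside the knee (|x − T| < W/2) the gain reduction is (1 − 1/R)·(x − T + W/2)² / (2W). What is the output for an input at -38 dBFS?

x − T + W/2 = -38 − (-35) + 4 = 1.
GR = (1 − 1/2) × 1² / 16 = 0.5 × 1 / 16 = 0.03125 dB.
Output = -38 − 0.03125 = -38.03125 dBFS.

-38.03125 dBFS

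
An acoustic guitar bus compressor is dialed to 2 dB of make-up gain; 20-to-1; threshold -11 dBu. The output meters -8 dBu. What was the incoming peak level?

9 dBu

Remove make-up: -8 − 2 = -10 dBu.
The compressed level sits -10 − (-11) = 1 dB over threshold.
Input overshoot = R × output overshoot = 20 dB → input = -11 + 20 = 9 dBu.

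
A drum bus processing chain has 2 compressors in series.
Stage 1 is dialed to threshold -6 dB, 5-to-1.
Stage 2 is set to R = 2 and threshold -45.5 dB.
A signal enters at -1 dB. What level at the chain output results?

-25.25 dB

Stage 1: overshoot 5 dB → 5/5 = 1 dB → -5 dB.
Stage 2: overshoot 40.5 dB → 40.5/2 = 20.25 dB → -25.25 dB.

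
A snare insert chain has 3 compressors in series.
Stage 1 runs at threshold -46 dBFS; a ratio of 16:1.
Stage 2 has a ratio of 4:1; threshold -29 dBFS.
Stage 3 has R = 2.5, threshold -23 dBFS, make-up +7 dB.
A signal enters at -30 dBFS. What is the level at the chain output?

Stage 1: 16 dB above -46 dBFS, reduced 16:1 to 1 dB above → -45 dBFS.
Stage 2: -45 dBFS ≤ -29 dBFS, so stage 2 doesn't engage; output -45 dBFS.
Stage 3: -45 dBFS ≤ -23 dBFS, so stage 3 doesn't engage; make-up brings it to -38 dBFS.

-38 dBFS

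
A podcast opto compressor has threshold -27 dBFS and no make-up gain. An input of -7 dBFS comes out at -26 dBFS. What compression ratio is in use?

Input overshoot = -7 − (-27) = 20 dB; output overshoot = -26 − (-27) = 1 dB.
Ratio = 20 / 1 = 20.

20:1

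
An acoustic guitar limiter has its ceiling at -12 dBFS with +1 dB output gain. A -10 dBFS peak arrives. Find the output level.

At ∞:1, everything above -12 dBFS is held at the ceiling.
Output gain then adds 1 dB: -12 + 1 = -11 dBFS.

-11 dBFS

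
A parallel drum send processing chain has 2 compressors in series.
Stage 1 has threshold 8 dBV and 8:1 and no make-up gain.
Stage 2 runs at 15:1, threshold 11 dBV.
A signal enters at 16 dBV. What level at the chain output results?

9 dBV

Stage 1: overshoot 8 dB → 8/8 = 1 dB → 9 dBV.
Stage 2: 9 dBV is at or below the 11 dBV threshold — no compression; output 9 dBV.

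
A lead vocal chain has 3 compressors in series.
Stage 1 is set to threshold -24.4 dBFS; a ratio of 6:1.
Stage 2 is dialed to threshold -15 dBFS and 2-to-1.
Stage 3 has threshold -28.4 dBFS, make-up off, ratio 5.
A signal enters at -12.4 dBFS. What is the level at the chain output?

Stage 1: -12.4 dBFS is 12 dB over -24.4 dBFS; at 6:1 that becomes 2 dB over, giving -22.4 dBFS.
Stage 2: -22.4 dBFS is at or below the -15 dBFS threshold — no compression; output -22.4 dBFS.
Stage 3: 6 dB above -28.4 dBFS, reduced 5:1 to 1.2 dB above → -27.2 dBFS.

-27.2 dBFS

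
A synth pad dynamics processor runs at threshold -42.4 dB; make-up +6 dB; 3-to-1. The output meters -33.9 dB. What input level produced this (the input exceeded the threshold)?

-34.9 dB

Stripping the +6 dB make-up gives -39.9 dB at the gain stage.
That's 2.5 dB above the -42.4 dB threshold.
Before 3:1 compression the overshoot was 2.5 × 3 = 7.5 dB, so input = -42.4 + 7.5 = -34.9 dB.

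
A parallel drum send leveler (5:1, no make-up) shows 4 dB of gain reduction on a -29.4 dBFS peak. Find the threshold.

Input is 5 dB above T (since output overshoot × R = input overshoot: (-33.4 − T)·5 = -29.4 − T gives T = -34.4 dBFS).
Check: -34.4 + (-29.4 − (-34.4))/5 = -34.4 + 1 = -33.4 dBFS. ✓

-34.4 dBFS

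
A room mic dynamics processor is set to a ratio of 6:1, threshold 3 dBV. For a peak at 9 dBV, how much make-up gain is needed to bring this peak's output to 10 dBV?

6 dB

Without make-up, output = threshold + overshoot/6 = 3 + 1 = 4 dBV.
Gap to target: 6 dB.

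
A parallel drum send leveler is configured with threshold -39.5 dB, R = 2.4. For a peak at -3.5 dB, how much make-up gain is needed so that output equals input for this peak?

21 dB

The peak compresses to -39.5 + 36/2.4 = -24.5 dB.
To reach -3.5 dB requires -3.5 − (-24.5) = 21 dB of make-up.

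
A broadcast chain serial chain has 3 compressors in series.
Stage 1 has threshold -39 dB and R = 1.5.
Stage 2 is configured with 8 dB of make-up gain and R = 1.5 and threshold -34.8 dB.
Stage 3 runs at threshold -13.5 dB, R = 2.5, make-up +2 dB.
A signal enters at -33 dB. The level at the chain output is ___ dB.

Stage 1: overshoot 6 dB → 6/1.5 = 4 dB → -35 dB.
Stage 2: below threshold (-35 ≤ -34.8); passes unchanged; make-up brings it to -27 dB.
Stage 3: -27 dB is at or below the -13.5 dB threshold — no compression; make-up brings it to -25 dB.

-25 dB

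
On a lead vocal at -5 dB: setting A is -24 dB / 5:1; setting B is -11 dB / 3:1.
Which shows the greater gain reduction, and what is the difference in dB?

A: 19 dB over, compressed to 3.8 dB over, so 15.2 dB of GR.
B: 6 dB over, compressed to 2 dB over, so 4 dB of GR.
A reduces 11.2 dB more.

A, by 11.2 dB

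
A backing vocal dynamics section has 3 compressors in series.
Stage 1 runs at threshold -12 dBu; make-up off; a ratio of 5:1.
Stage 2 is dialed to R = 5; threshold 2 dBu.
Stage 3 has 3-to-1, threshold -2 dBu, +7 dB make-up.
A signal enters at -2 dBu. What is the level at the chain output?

-3 dBu

Stage 1: overshoot 10 dB → 10/5 = 2 dB → -10 dBu.
Stage 2: -10 dBu is at or below the 2 dBu threshold — no compression; output -10 dBu.
Stage 3: -10 dBu is at or below the -2 dBu threshold — no compression; make-up brings it to -3 dBu.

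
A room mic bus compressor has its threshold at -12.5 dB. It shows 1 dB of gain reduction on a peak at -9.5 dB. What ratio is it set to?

Input overshoot = -9.5 − (-12.5) = 3 dB.
Output overshoot = 3 − 1 = 2 dB.
Ratio = input overshoot / output overshoot = 3 / 2 = 1.5.

1.5:1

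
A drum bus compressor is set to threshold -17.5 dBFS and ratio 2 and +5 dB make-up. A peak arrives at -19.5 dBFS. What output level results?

-19.5 dBFS is 2 dB below the -17.5 dBFS threshold, so no gain reduction is applied.
Make-up gain adds 5 dB: -19.5 + 5 = -14.5 dBFS.

-14.5 dBFS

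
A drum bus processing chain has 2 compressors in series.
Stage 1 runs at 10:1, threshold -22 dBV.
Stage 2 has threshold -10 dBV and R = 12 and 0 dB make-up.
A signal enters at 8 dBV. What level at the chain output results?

-19 dBV

Stage 1: 8 dBV is 30 dB over -22 dBV; at 10:1 that becomes 3 dB over, giving -19 dBV.
Stage 2: -19 dBV ≤ -10 dBV, so stage 2 doesn't engage; output -19 dBV.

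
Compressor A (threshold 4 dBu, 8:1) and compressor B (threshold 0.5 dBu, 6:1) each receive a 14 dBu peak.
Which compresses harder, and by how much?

A: 10 dB over, compressed to 1.25 dB over, so 8.75 dB of GR.
B: 13.5 dB over, compressed to 2.25 dB over, so 11.25 dB of GR.
Difference: 2.5 dB in favour of B.

B, by 2.5 dB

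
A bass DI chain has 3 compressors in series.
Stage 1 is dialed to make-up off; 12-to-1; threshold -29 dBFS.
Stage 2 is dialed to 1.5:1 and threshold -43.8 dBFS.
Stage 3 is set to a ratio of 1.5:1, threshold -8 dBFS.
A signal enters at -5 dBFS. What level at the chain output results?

-32.6 dBFS

Stage 1: overshoot 24 dB → 24/12 = 2 dB → -27 dBFS.
Stage 2: 16.8 dB above -43.8 dBFS, reduced 1.5:1 to 11.2 dB above → -32.6 dBFS.
Stage 3: -32.6 dBFS is at or below the -8 dBFS threshold — no compression; output -32.6 dBFS.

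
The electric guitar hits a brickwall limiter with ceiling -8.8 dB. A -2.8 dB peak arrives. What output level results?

The limiter clamps the peak to its -8.8 dB ceiling.

-8.8 dB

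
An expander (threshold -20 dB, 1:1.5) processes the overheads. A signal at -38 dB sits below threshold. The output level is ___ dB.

Undershoot = (-20) − (-38) = 18 dB.
At 1:1.5, that expands to 27 dB under threshold.
Output = -20 − 27 = -47 dB.

-47 dB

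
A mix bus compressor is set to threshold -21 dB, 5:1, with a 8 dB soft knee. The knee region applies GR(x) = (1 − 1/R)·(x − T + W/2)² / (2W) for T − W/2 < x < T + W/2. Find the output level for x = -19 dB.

-20.8 dB

x − T + W/2 = -19 − (-21) + 4 = 6.
GR = (1 − 1/5) × 6² / 16 = 0.8 × 36 / 16 = 1.8 dB.
Output = -19 − 1.8 = -20.8 dB.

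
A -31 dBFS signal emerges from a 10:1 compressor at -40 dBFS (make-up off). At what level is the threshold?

Let T be the threshold. Output overshoot = (input overshoot)/R, so -40 − T = (-31 − T)/10.
10·(-40 − T) = -31 − T → 9·T = -400 − (-31) = -369.
T = -369/9 = -41 dBFS.

-41 dBFS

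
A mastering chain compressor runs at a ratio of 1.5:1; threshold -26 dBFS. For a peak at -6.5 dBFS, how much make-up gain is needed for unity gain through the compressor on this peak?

Overshoot 19.5 dB → 19.5/1.5 = 13 dB after compression, so the compressed level is -26 + 13 = -13 dBFS.
Make-up = target − compressed = -6.5 − (-13) = 6.5 dB.

6.5 dB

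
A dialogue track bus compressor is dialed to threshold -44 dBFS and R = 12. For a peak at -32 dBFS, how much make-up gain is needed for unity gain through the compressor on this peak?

The peak compresses to -44 + 12/12 = -43 dBFS.
To reach -32 dBFS requires -32 − (-43) = 11 dB of make-up.

11 dB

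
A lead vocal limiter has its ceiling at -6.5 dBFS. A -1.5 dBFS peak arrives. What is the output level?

-6.5 dBFS

The limiter clamps the peak to its -6.5 dBFS ceiling.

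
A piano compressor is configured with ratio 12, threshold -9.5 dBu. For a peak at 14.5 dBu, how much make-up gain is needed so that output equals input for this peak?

22 dB

The peak compresses to -9.5 + 24/12 = -7.5 dBu.
To reach 14.5 dBu requires 14.5 − (-7.5) = 22 dB of make-up.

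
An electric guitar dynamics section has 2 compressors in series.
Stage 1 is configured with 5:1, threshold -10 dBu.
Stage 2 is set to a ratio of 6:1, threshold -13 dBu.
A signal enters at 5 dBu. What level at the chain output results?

Stage 1: overshoot 15 dB → 15/5 = 3 dB → -7 dBu.
Stage 2: -7 dBu is 6 dB over -13 dBu; at 6:1 that becomes 1 dB over, giving -12 dBu.

-12 dBu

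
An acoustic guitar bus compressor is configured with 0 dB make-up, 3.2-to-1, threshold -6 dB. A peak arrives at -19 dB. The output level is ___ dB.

-19 dB

-19 dB is 13 dB below the -6 dB threshold, so no gain reduction is applied.
Output = input = -19 dB.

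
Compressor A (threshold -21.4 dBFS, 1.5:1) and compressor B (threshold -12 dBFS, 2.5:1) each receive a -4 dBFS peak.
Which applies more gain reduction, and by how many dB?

A, by 1 dB

A: 17.4 dB over, compressed to 11.6 dB over, so 5.8 dB of GR.
B: 8 dB over, compressed to 3.2 dB over, so 4.8 dB of GR.
Difference: 1 dB in favour of A.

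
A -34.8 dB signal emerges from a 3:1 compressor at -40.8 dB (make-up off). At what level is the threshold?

Let T be the threshold. Output overshoot = (input overshoot)/R, so -40.8 − T = (-34.8 − T)/3.
3·(-40.8 − T) = -34.8 − T → 2·T = -122.4 − (-34.8) = -87.6.
T = -87.6/2 = -43.8 dB.

-43.8 dB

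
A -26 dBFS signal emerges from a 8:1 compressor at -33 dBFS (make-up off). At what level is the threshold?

Input is 8 dB above T (since output overshoot × R = input overshoot: (-33 − T)·8 = -26 − T gives T = -34 dBFS).
Check: -34 + (-26 − (-34))/8 = -34 + 1 = -33 dBFS. ✓

-34 dBFS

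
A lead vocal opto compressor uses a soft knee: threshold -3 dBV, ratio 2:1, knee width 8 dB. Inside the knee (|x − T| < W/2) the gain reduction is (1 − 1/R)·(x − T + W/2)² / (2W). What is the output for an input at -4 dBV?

x − T + W/2 = -4 − (-3) + 4 = 3.
GR = (1 − 1/2) × 3² / 16 = 0.5 × 9 / 16 = 0.28125 dB.
Output = -4 − 0.28125 = -4.28125 dBV.

-4.28125 dBV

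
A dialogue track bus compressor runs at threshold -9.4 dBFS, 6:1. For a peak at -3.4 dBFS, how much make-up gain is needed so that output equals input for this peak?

Without make-up, output = threshold + overshoot/6 = -9.4 + 1 = -8.4 dBFS.
Gap to target: 5 dB.

5 dB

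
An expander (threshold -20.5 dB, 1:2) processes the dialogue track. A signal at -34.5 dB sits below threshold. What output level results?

The input is 14 dB below the -20.5 dB threshold.
A 1:2 expander multiplies undershoot by 2: 14 × 2 = 28 dB below threshold.
Output = -20.5 − 28 = -48.5 dB.

-48.5 dB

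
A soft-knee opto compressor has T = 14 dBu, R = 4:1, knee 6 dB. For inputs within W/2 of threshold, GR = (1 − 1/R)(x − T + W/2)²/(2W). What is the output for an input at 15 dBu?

14 dBu

x − T + W/2 = 15 − 14 + 3 = 4.
GR = (1 − 1/4) × 4² / 12 = 0.75 × 16 / 12 = 1 dB.
Output = 15 − 1 = 14 dBu.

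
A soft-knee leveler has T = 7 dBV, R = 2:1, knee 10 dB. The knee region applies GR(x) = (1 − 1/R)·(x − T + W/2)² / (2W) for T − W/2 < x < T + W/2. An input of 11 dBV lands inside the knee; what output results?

8.975 dBV

x − T + W/2 = 11 − 7 + 5 = 9.
GR = (1 − 1/2) × 9² / 20 = 0.5 × 81 / 20 = 2.025 dB.
Output = 11 − 2.025 = 8.975 dBV.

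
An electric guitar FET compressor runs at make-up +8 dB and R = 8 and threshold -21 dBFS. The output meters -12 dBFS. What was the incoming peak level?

Before make-up, the level was -12 − 8 = -20 dBFS.
That's 1 dB above the -21 dBFS threshold.
Input overshoot = R × output overshoot = 8 dB → input = -21 + 8 = -13 dBFS.

-13 dBFS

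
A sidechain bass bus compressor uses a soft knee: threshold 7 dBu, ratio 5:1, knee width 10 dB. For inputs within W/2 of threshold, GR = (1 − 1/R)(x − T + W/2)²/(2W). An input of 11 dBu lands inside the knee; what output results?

7.76 dBu

x − T + W/2 = 11 − 7 + 5 = 9.
GR = (1 − 1/5) × 9² / 20 = 0.8 × 81 / 20 = 3.24 dB.
Output = 11 − 3.24 = 7.76 dBu.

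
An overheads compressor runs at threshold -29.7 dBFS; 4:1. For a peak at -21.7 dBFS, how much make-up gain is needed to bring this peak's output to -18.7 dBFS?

9 dB

Overshoot 8 dB → 8/4 = 2 dB after compression, so the compressed level is -29.7 + 2 = -27.7 dBFS.
Make-up = target − compressed = -18.7 − (-27.7) = 9 dB.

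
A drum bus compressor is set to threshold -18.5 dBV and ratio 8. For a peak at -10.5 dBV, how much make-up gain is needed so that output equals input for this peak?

7 dB

The peak compresses to -18.5 + 8/8 = -17.5 dBV.
To reach -10.5 dBV requires -10.5 − (-17.5) = 7 dB of make-up.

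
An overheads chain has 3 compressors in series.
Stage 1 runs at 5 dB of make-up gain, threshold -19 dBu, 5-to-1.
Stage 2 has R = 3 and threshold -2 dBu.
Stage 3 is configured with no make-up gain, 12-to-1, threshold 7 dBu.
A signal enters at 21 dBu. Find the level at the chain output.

-6 dBu

Stage 1: overshoot 40 dB → 40/5 = 8 dB → -11 dBu; +5 dB make-up → -6 dBu.
Stage 2: -6 dBu ≤ -2 dBu, so stage 2 doesn't engage; output -6 dBu.
Stage 3: below threshold (-6 ≤ 7); passes unchanged; output -6 dBu.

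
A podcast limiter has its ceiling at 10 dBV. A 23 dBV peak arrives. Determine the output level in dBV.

10 dBV

At ∞:1, everything above 10 dBV is held at the ceiling.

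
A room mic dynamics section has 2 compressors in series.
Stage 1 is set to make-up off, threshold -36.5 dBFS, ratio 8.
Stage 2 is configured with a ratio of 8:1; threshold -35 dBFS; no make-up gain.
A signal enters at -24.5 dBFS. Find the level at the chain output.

Stage 1: 12 dB above -36.5 dBFS, reduced 8:1 to 1.5 dB above → -35 dBFS.
Stage 2: below threshold (-35 ≤ -35); passes unchanged; output -35 dBFS.

-35 dBFS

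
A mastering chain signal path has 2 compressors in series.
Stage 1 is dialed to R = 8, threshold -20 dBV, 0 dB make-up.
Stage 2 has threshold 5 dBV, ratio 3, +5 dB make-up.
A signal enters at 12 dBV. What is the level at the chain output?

Stage 1: overshoot 32 dB → 32/8 = 4 dB → -16 dBV.
Stage 2: below threshold (-16 ≤ 5); passes unchanged; make-up brings it to -11 dBV.

-11 dBV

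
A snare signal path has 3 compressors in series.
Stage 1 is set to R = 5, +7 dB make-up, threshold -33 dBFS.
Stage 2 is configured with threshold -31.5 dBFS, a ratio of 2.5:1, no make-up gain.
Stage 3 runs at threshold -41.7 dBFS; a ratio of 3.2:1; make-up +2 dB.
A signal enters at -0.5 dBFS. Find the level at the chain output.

-35.0125 dBFS

Stage 1: 32.5 dB above -33 dBFS, reduced 5:1 to 6.5 dB above → -26.5 dBFS; +7 dB make-up → -19.5 dBFS.
Stage 2: overshoot 12 dB → 12/2.5 = 4.8 dB → -26.7 dBFS.
Stage 3: overshoot 15 dB → 15/3.2 = 4.6875 dB → -37.0125 dBFS; +2 dB make-up → -35.0125 dBFS.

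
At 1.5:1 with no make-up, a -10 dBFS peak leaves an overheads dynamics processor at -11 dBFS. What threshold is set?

-13 dBFS

Input is 3 dB above T (since output overshoot × R = input overshoot: (-11 − T)·1.5 = -10 − T gives T = -13 dBFS).
Check: -13 + (-10 − (-13))/1.5 = -13 + 2 = -11 dBFS. ✓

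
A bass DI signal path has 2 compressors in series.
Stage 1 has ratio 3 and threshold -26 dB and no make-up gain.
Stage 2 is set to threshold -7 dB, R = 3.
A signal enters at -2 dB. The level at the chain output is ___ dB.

-18 dB

Stage 1: overshoot 24 dB → 24/3 = 8 dB → -18 dB.
Stage 2: below threshold (-18 ≤ -7); passes unchanged; output -18 dB.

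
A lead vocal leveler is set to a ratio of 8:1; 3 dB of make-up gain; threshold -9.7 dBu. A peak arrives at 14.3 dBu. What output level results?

-3.7 dBu

The input is 24 dB above the -9.7 dBu threshold.
The 24 dB excess becomes 3 dB after 8:1 reduction.
Output = -9.7 + 3 = -6.7 dBu; make-up adds 3 dB, giving -3.7 dBu.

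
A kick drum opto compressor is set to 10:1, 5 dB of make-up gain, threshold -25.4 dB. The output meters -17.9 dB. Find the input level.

-0.4 dB

Remove make-up: -17.9 − 5 = -22.9 dB.
The compressed level sits -22.9 − (-25.4) = 2.5 dB over threshold.
Undo the ratio: input overshoot = 2.5 × 10 = 25 dB, giving input = -0.4 dB.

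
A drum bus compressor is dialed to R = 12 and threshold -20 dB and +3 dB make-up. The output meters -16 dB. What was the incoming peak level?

-8 dB

Remove make-up: -16 − 3 = -19 dB.
The compressed level sits -19 − (-20) = 1 dB over threshold.
Undo the ratio: input overshoot = 1 × 12 = 12 dB, giving input = -8 dB.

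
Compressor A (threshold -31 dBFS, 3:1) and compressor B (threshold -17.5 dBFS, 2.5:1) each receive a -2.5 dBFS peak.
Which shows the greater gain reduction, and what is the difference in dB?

A: 28.5 dB over, compressed to 9.5 dB over, so 19 dB of GR.
B: 15 dB over, compressed to 6 dB over, so 9 dB of GR.
A reduces 10 dB more.

A, by 10 dB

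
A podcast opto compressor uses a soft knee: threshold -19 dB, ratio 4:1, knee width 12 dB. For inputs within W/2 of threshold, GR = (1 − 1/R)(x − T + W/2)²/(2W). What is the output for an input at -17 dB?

x − T + W/2 = -17 − (-19) + 6 = 8.
GR = (1 − 1/4) × 8² / 24 = 0.75 × 64 / 24 = 2 dB.
Output = -17 − 2 = -19 dB.

-19 dB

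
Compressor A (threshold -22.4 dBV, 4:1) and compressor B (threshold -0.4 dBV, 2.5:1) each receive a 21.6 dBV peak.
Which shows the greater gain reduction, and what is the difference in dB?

A: overshoot 44 dB → output overshoot 11 dB → GR 33 dB.
B: overshoot 22 dB → output overshoot 8.8 dB → GR 13.2 dB.
Difference: 19.8 dB in favour of A.

A, by 19.8 dB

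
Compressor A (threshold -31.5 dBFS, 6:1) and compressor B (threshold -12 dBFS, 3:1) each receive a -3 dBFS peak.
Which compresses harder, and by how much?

A: GR = 28.5 − 28.5/6 = 23.75 dB.
B: GR = 9 − 9/3 = 6 dB.
A applies 17.75 dB more gain reduction.

A, by 17.75 dB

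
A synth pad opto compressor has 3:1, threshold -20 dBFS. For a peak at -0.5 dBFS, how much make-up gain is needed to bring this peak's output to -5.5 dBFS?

Overshoot 19.5 dB → 19.5/3 = 6.5 dB after compression, so the compressed level is -20 + 6.5 = -13.5 dBFS.
Make-up = target − compressed = -5.5 − (-13.5) = 8 dB.

8 dB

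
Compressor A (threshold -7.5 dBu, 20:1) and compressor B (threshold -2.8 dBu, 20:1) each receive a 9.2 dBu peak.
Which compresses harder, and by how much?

A, by 4.465 dB

A: 16.7 dB over, compressed to 0.835 dB over, so 15.865 dB of GR.
B: 12 dB over, compressed to 0.6 dB over, so 11.4 dB of GR.
A reduces 4.465 dB more.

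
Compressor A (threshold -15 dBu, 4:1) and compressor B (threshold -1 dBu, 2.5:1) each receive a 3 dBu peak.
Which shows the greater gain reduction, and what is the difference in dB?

A: GR = 18 − 18/4 = 13.5 dB.
B: GR = 4 − 4/2.5 = 2.4 dB.
A applies 11.1 dB more gain reduction.

A, by 11.1 dB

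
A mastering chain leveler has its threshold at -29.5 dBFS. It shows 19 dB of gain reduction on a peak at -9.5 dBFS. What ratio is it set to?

Input overshoot = -9.5 − (-29.5) = 20 dB.
Output overshoot = 20 − 19 = 1 dB.
Ratio = input overshoot / output overshoot = 20 / 1 = 20.

20:1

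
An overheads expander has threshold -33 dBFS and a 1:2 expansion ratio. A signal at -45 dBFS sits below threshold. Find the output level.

Below threshold, a 1:2 expander applies gain = (2−1)×(T − x) of attenuation.
(2−1) × 12 = 12 dB, so output = -45 − 12 = -57 dBFS.

-57 dBFS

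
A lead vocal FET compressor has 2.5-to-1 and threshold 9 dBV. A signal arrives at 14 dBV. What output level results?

11 dBV

14 dBV sits 5 dB over threshold.
The 5 dB excess becomes 2 dB after 2.5:1 reduction.
So the level is 9 + 2 = 11 dBV.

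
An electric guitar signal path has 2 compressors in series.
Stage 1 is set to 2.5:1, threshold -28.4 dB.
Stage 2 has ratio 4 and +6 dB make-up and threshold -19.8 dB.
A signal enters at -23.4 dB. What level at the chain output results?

Stage 1: -23.4 dB is 5 dB over -28.4 dB; at 2.5:1 that becomes 2 dB over, giving -26.4 dB.
Stage 2: -26.4 dB ≤ -19.8 dB, so stage 2 doesn't engage; make-up brings it to -20.4 dB.

-20.4 dB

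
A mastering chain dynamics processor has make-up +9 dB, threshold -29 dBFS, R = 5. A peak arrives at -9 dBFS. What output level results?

The input is 20 dB above the -29 dBFS threshold.
The 20 dB excess becomes 4 dB after 5:1 reduction.
So the level is -29 + 4 = -25 dBFS; make-up adds 9 dB, giving -16 dBFS.

-16 dBFS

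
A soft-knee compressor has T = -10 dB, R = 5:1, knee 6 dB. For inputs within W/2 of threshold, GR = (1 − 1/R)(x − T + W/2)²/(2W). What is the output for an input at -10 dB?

x − T + W/2 = -10 − (-10) + 3 = 3.
GR = (1 − 1/5) × 3² / 12 = 0.8 × 9 / 12 = 0.6 dB.
Output = -10 − 0.6 = -10.6 dB.

-10.6 dB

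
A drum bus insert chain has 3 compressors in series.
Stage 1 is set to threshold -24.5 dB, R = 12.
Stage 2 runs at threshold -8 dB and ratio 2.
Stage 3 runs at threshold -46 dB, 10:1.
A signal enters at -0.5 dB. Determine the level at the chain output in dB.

-43.65 dB

Stage 1: -0.5 dB is 24 dB over -24.5 dB; at 12:1 that becomes 2 dB over, giving -22.5 dB.
Stage 2: below threshold (-22.5 ≤ -8); passes unchanged; output -22.5 dB.
Stage 3: -22.5 dB is 23.5 dB over -46 dB; at 10:1 that becomes 2.35 dB over, giving -43.65 dB.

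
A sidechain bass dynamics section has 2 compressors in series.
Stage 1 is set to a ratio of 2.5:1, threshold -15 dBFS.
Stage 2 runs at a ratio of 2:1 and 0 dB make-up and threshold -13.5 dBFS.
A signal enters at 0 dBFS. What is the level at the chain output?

-11.25 dBFS

Stage 1: overshoot 15 dB → 15/2.5 = 6 dB → -9 dBFS.
Stage 2: overshoot 4.5 dB → 4.5/2 = 2.25 dB → -11.25 dBFS.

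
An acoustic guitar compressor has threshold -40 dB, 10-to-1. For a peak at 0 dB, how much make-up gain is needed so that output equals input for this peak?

Without make-up, output = threshold + overshoot/10 = -40 + 4 = -36 dB.
Gap to target: 36 dB.

36 dB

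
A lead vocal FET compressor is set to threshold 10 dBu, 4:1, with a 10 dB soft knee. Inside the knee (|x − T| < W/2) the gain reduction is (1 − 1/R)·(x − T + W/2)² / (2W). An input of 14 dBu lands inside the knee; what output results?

10.9625 dBu

x − T + W/2 = 14 − 10 + 5 = 9.
GR = (1 − 1/4) × 9² / 20 = 0.75 × 81 / 20 = 3.0375 dB.
Output = 14 − 3.0375 = 10.9625 dBu.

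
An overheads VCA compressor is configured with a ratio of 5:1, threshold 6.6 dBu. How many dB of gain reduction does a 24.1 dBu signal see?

14 dB

24.1 dBu exceeds the threshold by 17.5 dB.
At 5:1, output sits 17.5/5 = 3.5 dB above threshold.
So the signal is attenuated by 17.5 − 3.5 = 14 dB.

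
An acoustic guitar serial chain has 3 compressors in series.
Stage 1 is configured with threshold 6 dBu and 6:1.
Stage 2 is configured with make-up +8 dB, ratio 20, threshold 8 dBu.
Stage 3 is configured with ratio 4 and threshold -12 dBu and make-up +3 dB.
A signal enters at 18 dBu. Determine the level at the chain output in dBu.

-2 dBu

Stage 1: overshoot 12 dB → 12/6 = 2 dB → 8 dBu.
Stage 2: 8 dBu is at or below the 8 dBu threshold — no compression; make-up brings it to 16 dBu.
Stage 3: 28 dB above -12 dBu, reduced 4:1 to 7 dB above → -5 dBu; +3 dB make-up → -2 dBu.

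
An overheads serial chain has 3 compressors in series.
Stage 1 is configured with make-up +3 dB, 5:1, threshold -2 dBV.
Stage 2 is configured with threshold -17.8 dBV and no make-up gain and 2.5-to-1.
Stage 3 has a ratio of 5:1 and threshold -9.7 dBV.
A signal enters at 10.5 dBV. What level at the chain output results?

-9.616 dBV

Stage 1: overshoot 12.5 dB → 12.5/5 = 2.5 dB → 0.5 dBV; +3 dB make-up → 3.5 dBV.
Stage 2: 21.3 dB above -17.8 dBV, reduced 2.5:1 to 8.52 dB above → -9.28 dBV.
Stage 3: -9.28 dBV is 0.42 dB over -9.7 dBV; at 5:1 that becomes 0.084 dB over, giving -9.616 dBV.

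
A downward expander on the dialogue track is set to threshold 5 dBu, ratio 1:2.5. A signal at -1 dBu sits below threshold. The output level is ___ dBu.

Below threshold, a 1:2.5 expander applies gain = (2.5−1)×(T − x) of attenuation.
(2.5−1) × 6 = 9 dB, so output = -1 − 9 = -10 dBu.

-10 dBu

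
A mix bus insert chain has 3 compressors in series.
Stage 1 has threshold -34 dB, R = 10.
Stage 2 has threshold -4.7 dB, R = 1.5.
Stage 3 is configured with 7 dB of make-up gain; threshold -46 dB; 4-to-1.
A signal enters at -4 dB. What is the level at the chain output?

-35.25 dB

Stage 1: overshoot 30 dB → 30/10 = 3 dB → -31 dB.
Stage 2: -31 dB is at or below the -4.7 dB threshold — no compression; output -31 dB.
Stage 3: 15 dB above -46 dB, reduced 4:1 to 3.75 dB above → -42.25 dB; +7 dB make-up → -35.25 dB.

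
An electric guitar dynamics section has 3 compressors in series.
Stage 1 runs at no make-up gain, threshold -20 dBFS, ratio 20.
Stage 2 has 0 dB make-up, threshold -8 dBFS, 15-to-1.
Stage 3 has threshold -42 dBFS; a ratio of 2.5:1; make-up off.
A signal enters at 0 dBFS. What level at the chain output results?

-32.8 dBFS

Stage 1: 0 dBFS is 20 dB over -20 dBFS; at 20:1 that becomes 1 dB over, giving -19 dBFS.
Stage 2: below threshold (-19 ≤ -8); passes unchanged; output -19 dBFS.
Stage 3: -19 dBFS is 23 dB over -42 dBFS; at 2.5:1 that becomes 9.2 dB over, giving -32.8 dBFS.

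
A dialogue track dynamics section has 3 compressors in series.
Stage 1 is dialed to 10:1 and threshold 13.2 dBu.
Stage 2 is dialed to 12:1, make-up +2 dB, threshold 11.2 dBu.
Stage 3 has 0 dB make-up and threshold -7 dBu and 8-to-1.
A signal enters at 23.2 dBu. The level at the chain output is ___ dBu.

-4.44375 dBu

Stage 1: 23.2 dBu is 10 dB over 13.2 dBu; at 10:1 that becomes 1 dB over, giving 14.2 dBu.
Stage 2: overshoot 3 dB → 3/12 = 0.25 dB → 11.45 dBu; +2 dB make-up → 13.45 dBu.
Stage 3: 13.45 dBu is 20.45 dB over -7 dBu; at 8:1 that becomes 2.55625 dB over, giving -4.44375 dBu.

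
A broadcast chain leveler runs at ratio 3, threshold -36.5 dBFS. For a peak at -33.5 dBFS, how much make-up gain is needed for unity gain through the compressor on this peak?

Without make-up, output = threshold + overshoot/3 = -36.5 + 1 = -35.5 dBFS.
Gap to target: 2 dB.

2 dB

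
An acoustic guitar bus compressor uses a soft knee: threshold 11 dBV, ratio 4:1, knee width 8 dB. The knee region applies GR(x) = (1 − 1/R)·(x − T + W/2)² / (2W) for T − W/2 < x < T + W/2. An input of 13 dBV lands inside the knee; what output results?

x − T + W/2 = 13 − 11 + 4 = 6.
GR = (1 − 1/4) × 6² / 16 = 0.75 × 36 / 16 = 1.6875 dB.
Output = 13 − 1.6875 = 11.3125 dBV.

11.3125 dBV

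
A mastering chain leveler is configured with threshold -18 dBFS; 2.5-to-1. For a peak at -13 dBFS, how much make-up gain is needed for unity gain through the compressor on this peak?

3 dB

Without make-up, output = threshold + overshoot/2.5 = -18 + 2 = -16 dBFS.
Gap to target: 3 dB.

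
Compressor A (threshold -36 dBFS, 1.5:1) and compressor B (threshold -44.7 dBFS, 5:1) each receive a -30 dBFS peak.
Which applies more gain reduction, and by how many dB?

A: GR = 6 − 6/1.5 = 2 dB.
B: GR = 14.7 − 14.7/5 = 11.76 dB.
B applies 9.76 dB more gain reduction.

B, by 9.76 dB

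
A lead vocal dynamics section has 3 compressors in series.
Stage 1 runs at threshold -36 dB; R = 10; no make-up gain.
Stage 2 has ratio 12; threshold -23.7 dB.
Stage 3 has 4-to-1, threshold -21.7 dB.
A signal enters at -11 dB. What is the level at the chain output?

Stage 1: 25 dB above -36 dB, reduced 10:1 to 2.5 dB above → -33.5 dB.
Stage 2: below threshold (-33.5 ≤ -23.7); passes unchanged; output -33.5 dB.
Stage 3: -33.5 dB is at or below the -21.7 dB threshold — no compression; output -33.5 dB.

-33.5 dB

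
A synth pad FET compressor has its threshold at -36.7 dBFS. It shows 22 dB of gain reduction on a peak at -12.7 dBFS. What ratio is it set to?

Input overshoot = -12.7 − (-36.7) = 24 dB.
Output overshoot = 24 − 22 = 2 dB.
Ratio = input overshoot / output overshoot = 24 / 2 = 12.

12:1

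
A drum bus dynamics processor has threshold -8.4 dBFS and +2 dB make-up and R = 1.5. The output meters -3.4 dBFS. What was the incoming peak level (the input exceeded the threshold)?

Before make-up, the level was -3.4 − 2 = -5.4 dBFS.
The compressed level sits -5.4 − (-8.4) = 3 dB over threshold.
Input overshoot = R × output overshoot = 4.5 dB → input = -8.4 + 4.5 = -3.9 dBFS.

-3.9 dBFS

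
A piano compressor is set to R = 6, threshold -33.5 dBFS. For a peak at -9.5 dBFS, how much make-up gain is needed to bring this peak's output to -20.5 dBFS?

Overshoot 24 dB → 24/6 = 4 dB after compression, so the compressed level is -33.5 + 4 = -29.5 dBFS.
Make-up = target − compressed = -20.5 − (-29.5) = 9 dB.

9 dB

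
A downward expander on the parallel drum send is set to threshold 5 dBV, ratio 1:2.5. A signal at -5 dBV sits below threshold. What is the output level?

The input is 10 dB below the 5 dBV threshold.
A 1:2.5 expander multiplies undershoot by 2.5: 10 × 2.5 = 25 dB below threshold.
Output = 5 − 25 = -20 dBV.

-20 dBV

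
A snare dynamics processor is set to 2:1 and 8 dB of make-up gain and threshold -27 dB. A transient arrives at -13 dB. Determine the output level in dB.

-13 dB sits 14 dB over threshold.
At 2:1 the overshoot is divided by 2, leaving 7 dB above threshold.
Output = -27 + 7 = -20 dB; make-up adds 8 dB, giving -12 dB.

-12 dB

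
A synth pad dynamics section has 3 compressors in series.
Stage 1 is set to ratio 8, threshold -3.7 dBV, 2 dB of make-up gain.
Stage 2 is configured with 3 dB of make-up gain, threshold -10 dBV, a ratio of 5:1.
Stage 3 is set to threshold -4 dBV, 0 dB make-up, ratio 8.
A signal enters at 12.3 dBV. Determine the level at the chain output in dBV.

-4.94 dBV

Stage 1: overshoot 16 dB → 16/8 = 2 dB → -1.7 dBV; +2 dB make-up → 0.3 dBV.
Stage 2: 10.3 dB above -10 dBV, reduced 5:1 to 2.06 dB above → -7.94 dBV; +3 dB make-up → -4.94 dBV.
Stage 3: below threshold (-4.94 ≤ -4); passes unchanged; output -4.94 dBV.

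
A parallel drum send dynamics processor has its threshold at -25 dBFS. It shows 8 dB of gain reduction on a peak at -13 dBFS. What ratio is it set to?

3:1

Input overshoot = -13 − (-25) = 12 dB.
Output overshoot = 12 − 8 = 4 dB.
Ratio = input overshoot / output overshoot = 12 / 4 = 3.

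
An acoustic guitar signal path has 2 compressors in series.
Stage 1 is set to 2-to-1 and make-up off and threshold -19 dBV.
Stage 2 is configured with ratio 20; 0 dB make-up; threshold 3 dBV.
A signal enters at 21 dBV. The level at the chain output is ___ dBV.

1 dBV

Stage 1: 21 dBV is 40 dB over -19 dBV; at 2:1 that becomes 20 dB over, giving 1 dBV.
Stage 2: 1 dBV ≤ 3 dBV, so stage 2 doesn't engage; output 1 dBV.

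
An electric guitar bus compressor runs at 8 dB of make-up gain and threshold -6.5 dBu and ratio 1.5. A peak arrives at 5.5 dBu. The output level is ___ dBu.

9.5 dBu

The input is 12 dB above the -6.5 dBu threshold.
The 12 dB excess becomes 8 dB after 1.5:1 reduction.
Output = -6.5 + 8 = 1.5 dBu; make-up adds 8 dB, giving 9.5 dBu.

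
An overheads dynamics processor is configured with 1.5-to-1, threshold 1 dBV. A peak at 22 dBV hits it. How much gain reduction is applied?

The signal is 21 dB above threshold.
A 1.5:1 ratio leaves 14 dB of that excess.
Gain reduction = 21 − 14 = 7 dB.

7 dB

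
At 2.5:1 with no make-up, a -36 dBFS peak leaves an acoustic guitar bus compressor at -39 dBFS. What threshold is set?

-41 dBFS

Let T be the threshold. Output overshoot = (input overshoot)/R, so -39 − T = (-36 − T)/2.5.
2.5·(-39 − T) = -36 − T → 1.5·T = -97.5 − (-36) = -61.5.
T = -61.5/1.5 = -41 dBFS.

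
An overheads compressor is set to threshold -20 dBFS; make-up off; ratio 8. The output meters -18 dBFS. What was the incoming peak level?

-4 dBFS

That's 2 dB above the -20 dBFS threshold.
Undo the ratio: input overshoot = 2 × 8 = 16 dB, giving input = -4 dBFS.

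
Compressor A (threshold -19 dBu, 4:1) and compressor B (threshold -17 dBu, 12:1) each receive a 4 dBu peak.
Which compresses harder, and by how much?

A: GR = 23 − 23/4 = 17.25 dB.
B: GR = 21 − 21/12 = 19.25 dB.
Difference: 2 dB in favour of B.

B, by 2 dB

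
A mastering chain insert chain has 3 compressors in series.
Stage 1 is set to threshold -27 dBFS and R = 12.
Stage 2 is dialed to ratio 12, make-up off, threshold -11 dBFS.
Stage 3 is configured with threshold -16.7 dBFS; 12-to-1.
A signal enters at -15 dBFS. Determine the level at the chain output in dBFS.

-26 dBFS

Stage 1: overshoot 12 dB → 12/12 = 1 dB → -26 dBFS.
Stage 2: below threshold (-26 ≤ -11); passes unchanged; output -26 dBFS.
Stage 3: below threshold (-26 ≤ -16.7); passes unchanged; output -26 dBFS.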